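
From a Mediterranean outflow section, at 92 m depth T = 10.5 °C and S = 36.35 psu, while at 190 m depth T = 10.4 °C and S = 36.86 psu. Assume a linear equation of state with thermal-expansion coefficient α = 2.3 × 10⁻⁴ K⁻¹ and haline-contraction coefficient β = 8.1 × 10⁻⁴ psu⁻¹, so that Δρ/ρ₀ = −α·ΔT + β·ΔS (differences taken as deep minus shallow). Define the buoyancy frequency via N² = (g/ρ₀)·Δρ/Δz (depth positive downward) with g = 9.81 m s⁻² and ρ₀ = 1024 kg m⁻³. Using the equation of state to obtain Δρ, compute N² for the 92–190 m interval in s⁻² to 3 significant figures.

ΔT = -0.1 K, ΔS = +0.51 psu (deep − shallow).
Δρ/ρ₀ = −αΔT + βΔS = 2.30 × 10⁻⁵ + 4.131 × 10⁻⁴ = 4.361 × 10⁻⁴, so Δρ ≈ 0.4466 kg m⁻³.
N² = (g/ρ₀)·Δρ/Δz = g·(Δρ/ρ₀)/Δz = 9.81 × 4.361 × 10⁻⁴ / 98 = 4.3655 × 10⁻⁵ s⁻² ≈ 4.37 × 10⁻⁵ s⁻².

4.37 × 10⁻⁵ s⁻²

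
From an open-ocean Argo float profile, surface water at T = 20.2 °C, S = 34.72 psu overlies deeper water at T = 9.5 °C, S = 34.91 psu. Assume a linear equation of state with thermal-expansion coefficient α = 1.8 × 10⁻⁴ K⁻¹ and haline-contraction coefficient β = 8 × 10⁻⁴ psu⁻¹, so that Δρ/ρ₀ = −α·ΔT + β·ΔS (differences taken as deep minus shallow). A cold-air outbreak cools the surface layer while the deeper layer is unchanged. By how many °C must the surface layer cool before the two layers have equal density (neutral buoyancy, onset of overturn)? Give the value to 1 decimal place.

Neutral buoyancy requires Δρ = 0, i.e. −α(T_deep − T_surf′) + β(S_deep − S_surf) = 0.
T_surf′ = T_deep − (β/α)·ΔS = 9.5 − (8 × 10⁻⁴/1.8 × 10⁻⁴)·(+0.19) = 8.656 °C.
Cooling required: 20.2 − (8.656) = 11.544 °C.

11.5 °C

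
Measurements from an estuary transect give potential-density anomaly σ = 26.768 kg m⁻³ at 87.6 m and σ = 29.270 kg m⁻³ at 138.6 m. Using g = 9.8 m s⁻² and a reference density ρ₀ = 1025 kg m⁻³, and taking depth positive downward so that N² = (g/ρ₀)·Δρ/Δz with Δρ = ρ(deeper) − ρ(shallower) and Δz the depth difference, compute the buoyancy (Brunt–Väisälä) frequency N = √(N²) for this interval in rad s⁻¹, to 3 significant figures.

0.0217 rad s⁻¹

Δρ = 1029.270 − 1026.768 = 2.502 kg m⁻³ over Δz = 138.6 − 87.6 = 51 m.
N² = (9.8/1025) × (2.502/51) = 4.6905 × 10⁻⁴ s⁻².
N = √(4.6905 × 10⁻⁴) = 0.021658 rad s⁻¹ ≈ 0.0217 rad s⁻¹.
Since Δρ > 0 the layer is stably stratified.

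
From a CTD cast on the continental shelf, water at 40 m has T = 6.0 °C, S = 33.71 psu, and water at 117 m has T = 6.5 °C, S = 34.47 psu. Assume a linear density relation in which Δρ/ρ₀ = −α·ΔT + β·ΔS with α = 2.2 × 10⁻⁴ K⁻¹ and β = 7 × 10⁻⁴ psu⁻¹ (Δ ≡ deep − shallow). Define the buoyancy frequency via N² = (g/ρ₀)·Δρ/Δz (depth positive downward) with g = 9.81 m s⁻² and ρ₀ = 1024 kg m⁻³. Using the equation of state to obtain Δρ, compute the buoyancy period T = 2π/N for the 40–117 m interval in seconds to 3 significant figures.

ΔT = +0.5 K, ΔS = +0.76 psu (deep − shallow).
Δρ/ρ₀ = −αΔT + βΔS = -1.10 × 10⁻⁴ + 5.32 × 10⁻⁴ = 4.22 × 10⁻⁴, so Δρ ≈ 0.4321 kg m⁻³.
N² = (g/ρ₀)·Δρ/Δz = g·(Δρ/ρ₀)/Δz = 9.81 × 4.22 × 10⁻⁴ / 77 = 5.3764 × 10⁻⁵ s⁻².
N = √(5.3764 × 10⁻⁵) = 7.3324 × 10⁻³ rad s⁻¹ → T = 2π/N = 856.91 s ≈ 857 s.

857 s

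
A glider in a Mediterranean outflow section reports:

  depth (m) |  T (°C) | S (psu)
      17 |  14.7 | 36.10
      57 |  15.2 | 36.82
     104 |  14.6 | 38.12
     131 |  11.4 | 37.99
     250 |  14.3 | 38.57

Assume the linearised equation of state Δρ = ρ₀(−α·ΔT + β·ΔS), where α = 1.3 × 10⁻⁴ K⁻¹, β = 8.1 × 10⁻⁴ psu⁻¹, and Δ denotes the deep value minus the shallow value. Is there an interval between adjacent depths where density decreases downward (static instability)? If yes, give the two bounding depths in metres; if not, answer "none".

Evaluate Δρ/ρ₀ = −αΔT + βΔS across each adjacent pair:
  17–57 m: −αΔT+βΔS = −(1.3 × 10⁻⁴)(+0.5)+(8.1 × 10⁻⁴)(+0.72) = 5.2 × 10⁻⁴ → stable
  57–104 m: −αΔT+βΔS = −(1.3 × 10⁻⁴)(-0.6)+(8.1 × 10⁻⁴)(+1.30) = 1.1 × 10⁻³ → stable
  104–131 m: −αΔT+βΔS = −(1.3 × 10⁻⁴)(-3.2)+(8.1 × 10⁻⁴)(-0.13) = 3.1 × 10⁻⁴ → stable
  131–250 m: −αΔT+βΔS = −(1.3 × 10⁻⁴)(+2.9)+(8.1 × 10⁻⁴)(+0.58) = 9.3 × 10⁻⁵ → stable
Every interval has Δρ > 0: the column is stably stratified throughout.

none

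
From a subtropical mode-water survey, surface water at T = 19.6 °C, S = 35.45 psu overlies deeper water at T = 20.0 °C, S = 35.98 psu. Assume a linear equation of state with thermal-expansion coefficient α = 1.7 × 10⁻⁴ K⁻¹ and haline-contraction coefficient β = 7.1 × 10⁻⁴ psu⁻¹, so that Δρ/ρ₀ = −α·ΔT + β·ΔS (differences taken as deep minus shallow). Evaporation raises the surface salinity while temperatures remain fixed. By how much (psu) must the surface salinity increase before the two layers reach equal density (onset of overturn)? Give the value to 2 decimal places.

0.43 psu

Neutral buoyancy requires −α(T_deep − T_surf) + β(S_deep − S_surf′) = 0.
S_surf′ = S_deep − (α/β)·ΔT = 35.98 − (1.7 × 10⁻⁴/7.1 × 10⁻⁴)·(+0.4) = 35.8842 psu.
Increase required: 35.8842 − 35.45 = 0.4342 psu.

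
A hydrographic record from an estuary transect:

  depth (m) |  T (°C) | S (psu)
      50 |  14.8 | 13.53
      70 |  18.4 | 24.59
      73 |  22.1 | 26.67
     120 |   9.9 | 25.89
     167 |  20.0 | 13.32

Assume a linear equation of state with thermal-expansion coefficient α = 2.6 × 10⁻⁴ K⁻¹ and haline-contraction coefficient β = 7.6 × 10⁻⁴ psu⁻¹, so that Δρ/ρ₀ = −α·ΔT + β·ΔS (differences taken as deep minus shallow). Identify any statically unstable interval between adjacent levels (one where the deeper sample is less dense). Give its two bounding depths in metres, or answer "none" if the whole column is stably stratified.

Evaluate Δρ/ρ₀ = −αΔT + βΔS across each adjacent pair:
  50–70 m: −αΔT+βΔS = −(2.6 × 10⁻⁴)(+3.6)+(7.6 × 10⁻⁴)(+11.06) = 7.5 × 10⁻³ → stable
  70–73 m: −αΔT+βΔS = −(2.6 × 10⁻⁴)(+3.7)+(7.6 × 10⁻⁴)(+2.08) = 6.2 × 10⁻⁴ → stable
  73–120 m: −αΔT+βΔS = −(2.6 × 10⁻⁴)(-12.2)+(7.6 × 10⁻⁴)(-0.78) = 2.6 × 10⁻³ → stable
  120–167 m: −αΔT+βΔS = −(2.6 × 10⁻⁴)(+10.1)+(7.6 × 10⁻⁴)(-12.57) = -0.012 → UNSTABLE
The 120–167 m interval has Δρ < 0: lighter water underlies denser water.

120–167 m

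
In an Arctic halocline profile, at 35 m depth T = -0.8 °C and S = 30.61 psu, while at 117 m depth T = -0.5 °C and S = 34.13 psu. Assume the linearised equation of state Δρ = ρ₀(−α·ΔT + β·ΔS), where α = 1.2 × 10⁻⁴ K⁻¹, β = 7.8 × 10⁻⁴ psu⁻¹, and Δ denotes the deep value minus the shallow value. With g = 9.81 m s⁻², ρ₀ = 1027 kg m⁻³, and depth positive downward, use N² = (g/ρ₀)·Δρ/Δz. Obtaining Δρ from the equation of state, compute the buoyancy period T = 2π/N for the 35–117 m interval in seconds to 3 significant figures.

ΔT = +0.3 K, ΔS = +3.52 psu (deep − shallow).
Δρ/ρ₀ = −αΔT + βΔS = -3.60 × 10⁻⁵ + 2.7456 × 10⁻³ = 2.7096 × 10⁻³, so Δρ ≈ 2.783 kg m⁻³.
N² = (g/ρ₀)·Δρ/Δz = g·(Δρ/ρ₀)/Δz = 9.81 × 2.7096 × 10⁻³ / 82 = 3.2416 × 10⁻⁴ s⁻².
N = √(3.2416 × 10⁻⁴) = 0.018004 rad s⁻¹ → T = 2π/N = 348.99 s ≈ 349 s.

349 s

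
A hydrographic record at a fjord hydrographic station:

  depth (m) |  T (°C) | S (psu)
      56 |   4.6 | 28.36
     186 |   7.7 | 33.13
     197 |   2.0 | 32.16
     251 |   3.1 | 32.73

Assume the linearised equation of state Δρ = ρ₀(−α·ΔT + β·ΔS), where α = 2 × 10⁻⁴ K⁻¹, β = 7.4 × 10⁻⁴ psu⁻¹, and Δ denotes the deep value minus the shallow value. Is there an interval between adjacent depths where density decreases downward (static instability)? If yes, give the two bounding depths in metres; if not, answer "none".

Evaluate Δρ/ρ₀ = −αΔT + βΔS across each adjacent pair:
  56–186 m: −αΔT+βΔS = −(2 × 10⁻⁴)(+3.1)+(7.4 × 10⁻⁴)(+4.77) = 2.9 × 10⁻³ → stable
  186–197 m: −αΔT+βΔS = −(2 × 10⁻⁴)(-5.7)+(7.4 × 10⁻⁴)(-0.97) = 4.2 × 10⁻⁴ → stable
  197–251 m: −αΔT+βΔS = −(2 × 10⁻⁴)(+1.1)+(7.4 × 10⁻⁴)(+0.57) = 2.0 × 10⁻⁴ → stable
Every interval has Δρ > 0: the column is stably stratified throughout.

none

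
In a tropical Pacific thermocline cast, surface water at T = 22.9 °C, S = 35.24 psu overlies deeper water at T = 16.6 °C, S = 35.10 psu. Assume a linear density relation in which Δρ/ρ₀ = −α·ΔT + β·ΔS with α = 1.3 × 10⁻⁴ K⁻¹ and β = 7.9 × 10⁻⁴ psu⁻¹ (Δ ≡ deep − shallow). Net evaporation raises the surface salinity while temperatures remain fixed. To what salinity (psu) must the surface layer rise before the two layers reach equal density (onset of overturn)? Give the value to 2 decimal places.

36.14 psu

Neutral buoyancy requires −α(T_deep − T_surf) + β(S_deep − S_surf′) = 0.
S_surf′ = S_deep − (α/β)·ΔT = 35.10 − (1.3 × 10⁻⁴/7.9 × 10⁻⁴)·(-6.3) = 36.1367 psu.
Increase required: 36.1367 − 35.24 = 0.8967 psu.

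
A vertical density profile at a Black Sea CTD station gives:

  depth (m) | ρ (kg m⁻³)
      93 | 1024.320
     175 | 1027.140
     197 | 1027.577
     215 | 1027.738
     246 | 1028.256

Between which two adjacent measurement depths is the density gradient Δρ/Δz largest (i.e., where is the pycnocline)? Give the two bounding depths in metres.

93–175 m

Compute the density gradient over each adjacent pair:
  93–175 m: Δρ/Δz = 2.820/82 = 0.034 kg m⁻⁴
  175–197 m: Δρ/Δz = 0.437/22 = 0.020 kg m⁻⁴
  197–215 m: Δρ/Δz = 0.161/18 = 8.9 × 10⁻³ kg m⁻⁴
  215–246 m: Δρ/Δz = 0.518/31 = 0.017 kg m⁻⁴
The largest gradient is in the 93–175 m interval — the pycnocline.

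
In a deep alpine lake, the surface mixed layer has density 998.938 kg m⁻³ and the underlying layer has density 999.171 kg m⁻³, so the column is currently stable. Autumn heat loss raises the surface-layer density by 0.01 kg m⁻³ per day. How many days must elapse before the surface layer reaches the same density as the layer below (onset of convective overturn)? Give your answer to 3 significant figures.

Density deficit of the surface layer: 999.171 − 998.938 = 0.233 kg m⁻³.
Required change = 0.233 / 0.01 = 23.3 days.

23.3 days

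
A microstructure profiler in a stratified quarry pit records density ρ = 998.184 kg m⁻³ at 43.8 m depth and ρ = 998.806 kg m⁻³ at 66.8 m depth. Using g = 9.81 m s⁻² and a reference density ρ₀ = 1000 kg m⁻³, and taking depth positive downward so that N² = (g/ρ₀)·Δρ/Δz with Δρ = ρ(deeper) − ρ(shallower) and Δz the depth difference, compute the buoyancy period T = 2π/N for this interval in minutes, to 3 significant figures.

6.43 min

Δρ = 998.806 − 998.184 = 0.622 kg m⁻³ over Δz = 66.8 − 43.8 = 23 m.
N² = (9.81/1000) × (0.622/23) = 2.6530 × 10⁻⁴ s⁻².
N = √(2.6530 × 10⁻⁴) = 0.016288 rad s⁻¹, so T = 2π/N = 385.76 s = 6.4293 min ≈ 6.43 min.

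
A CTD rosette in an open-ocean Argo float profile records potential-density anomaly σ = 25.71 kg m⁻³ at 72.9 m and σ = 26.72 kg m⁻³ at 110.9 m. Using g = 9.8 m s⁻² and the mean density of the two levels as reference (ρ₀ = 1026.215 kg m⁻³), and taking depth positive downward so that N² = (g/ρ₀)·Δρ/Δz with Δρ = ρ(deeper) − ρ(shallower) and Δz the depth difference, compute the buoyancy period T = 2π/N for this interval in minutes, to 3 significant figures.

Δρ = 1026.72 − 1025.71 = 1.01 kg m⁻³ over Δz = 110.9 − 72.9 = 38 m.
N² = (9.8/1026.215) × (1.01/38) = 2.5382 × 10⁻⁴ s⁻².
N = √(2.5382 × 10⁻⁴) = 0.015932 rad s⁻¹, so T = 2π/N = 394.38 s = 6.5730 min ≈ 6.57 min.
N² > 0, so the interval is statically stable.

6.57 min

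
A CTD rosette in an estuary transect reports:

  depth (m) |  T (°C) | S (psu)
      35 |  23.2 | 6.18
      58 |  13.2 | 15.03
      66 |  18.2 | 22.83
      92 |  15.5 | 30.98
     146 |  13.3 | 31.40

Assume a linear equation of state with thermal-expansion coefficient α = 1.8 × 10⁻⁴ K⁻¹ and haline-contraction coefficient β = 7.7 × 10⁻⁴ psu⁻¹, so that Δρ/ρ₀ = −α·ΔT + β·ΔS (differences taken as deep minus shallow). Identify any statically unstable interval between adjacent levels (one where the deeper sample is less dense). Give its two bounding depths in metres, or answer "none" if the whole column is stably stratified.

none

Evaluate Δρ/ρ₀ = −αΔT + βΔS across each adjacent pair:
  35–58 m: −αΔT+βΔS = −(1.8 × 10⁻⁴)(-10.0)+(7.7 × 10⁻⁴)(+8.85) = 8.6 × 10⁻³ → stable
  58–66 m: −αΔT+βΔS = −(1.8 × 10⁻⁴)(+5.0)+(7.7 × 10⁻⁴)(+7.80) = 5.1 × 10⁻³ → stable
  66–92 m: −αΔT+βΔS = −(1.8 × 10⁻⁴)(-2.7)+(7.7 × 10⁻⁴)(+8.15) = 6.8 × 10⁻³ → stable
  92–146 m: −αΔT+βΔS = −(1.8 × 10⁻⁴)(-2.2)+(7.7 × 10⁻⁴)(+0.42) = 7.2 × 10⁻⁴ → stable
Every interval has Δρ > 0: the column is stably stratified throughout.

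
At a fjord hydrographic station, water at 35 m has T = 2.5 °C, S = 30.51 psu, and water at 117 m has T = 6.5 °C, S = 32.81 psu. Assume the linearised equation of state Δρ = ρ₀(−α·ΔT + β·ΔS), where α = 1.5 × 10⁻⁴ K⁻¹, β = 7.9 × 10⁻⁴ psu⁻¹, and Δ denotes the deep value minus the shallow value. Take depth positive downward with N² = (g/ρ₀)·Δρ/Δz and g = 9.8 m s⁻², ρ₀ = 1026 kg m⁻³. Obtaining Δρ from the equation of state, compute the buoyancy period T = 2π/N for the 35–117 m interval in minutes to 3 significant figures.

8.68 min

ΔT = +4.0 K, ΔS = +2.30 psu (deep − shallow).
Δρ/ρ₀ = −αΔT + βΔS = -6.00 × 10⁻⁴ + 1.817 × 10⁻³ = 1.217 × 10⁻³, so Δρ ≈ 1.249 kg m⁻³.
N² = (g/ρ₀)·Δρ/Δz = g·(Δρ/ρ₀)/Δz = 9.8 × 1.217 × 10⁻³ / 82 = 1.4545 × 10⁻⁴ s⁻².
N = √(1.4545 × 10⁻⁴) = 0.012060 rad s⁻¹ → T = 2π/N = 520.99 s = 8.6832 min ≈ 8.68 min.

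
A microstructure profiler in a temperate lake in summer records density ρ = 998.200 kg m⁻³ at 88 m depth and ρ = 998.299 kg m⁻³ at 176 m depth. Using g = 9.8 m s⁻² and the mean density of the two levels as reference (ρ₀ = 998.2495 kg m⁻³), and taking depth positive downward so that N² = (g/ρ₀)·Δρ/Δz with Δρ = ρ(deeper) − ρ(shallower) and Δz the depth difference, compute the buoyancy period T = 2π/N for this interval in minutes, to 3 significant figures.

31.5 min

Δρ = 998.299 − 998.200 = 0.099 kg m⁻³ over Δz = 176 − 88 = 88 m.
N² = (9.8/998.2495) × (0.099/88) = 1.1044 × 10⁻⁵ s⁻².
N = √(1.1044 × 10⁻⁵) = 3.3233 × 10⁻³ rad s⁻¹, so T = 2π/N = 1.8906 × 10³ s = 31.510 min ≈ 31.5 min.
N² > 0, so the interval is statically stable.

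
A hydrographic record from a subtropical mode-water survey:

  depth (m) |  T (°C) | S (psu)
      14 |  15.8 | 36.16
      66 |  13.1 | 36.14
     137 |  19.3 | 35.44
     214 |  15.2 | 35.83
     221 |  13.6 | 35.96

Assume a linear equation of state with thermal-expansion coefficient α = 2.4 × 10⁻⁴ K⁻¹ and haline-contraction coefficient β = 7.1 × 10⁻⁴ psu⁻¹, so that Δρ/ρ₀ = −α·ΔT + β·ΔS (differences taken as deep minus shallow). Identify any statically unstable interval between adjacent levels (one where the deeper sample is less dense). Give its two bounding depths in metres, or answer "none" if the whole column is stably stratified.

66–137 m

Evaluate Δρ/ρ₀ = −αΔT + βΔS across each adjacent pair:
  14–66 m: −αΔT+βΔS = −(2.4 × 10⁻⁴)(-2.7)+(7.1 × 10⁻⁴)(-0.02) = 6.3 × 10⁻⁴ → stable
  66–137 m: −αΔT+βΔS = −(2.4 × 10⁻⁴)(+6.2)+(7.1 × 10⁻⁴)(-0.70) = -2.0 × 10⁻³ → UNSTABLE
  137–214 m: −αΔT+βΔS = −(2.4 × 10⁻⁴)(-4.1)+(7.1 × 10⁻⁴)(+0.39) = 1.3 × 10⁻³ → stable
  214–221 m: −αΔT+βΔS = −(2.4 × 10⁻⁴)(-1.6)+(7.1 × 10⁻⁴)(+0.13) = 4.8 × 10⁻⁴ → stable
The 66–137 m interval has Δρ < 0: lighter water underlies denser water.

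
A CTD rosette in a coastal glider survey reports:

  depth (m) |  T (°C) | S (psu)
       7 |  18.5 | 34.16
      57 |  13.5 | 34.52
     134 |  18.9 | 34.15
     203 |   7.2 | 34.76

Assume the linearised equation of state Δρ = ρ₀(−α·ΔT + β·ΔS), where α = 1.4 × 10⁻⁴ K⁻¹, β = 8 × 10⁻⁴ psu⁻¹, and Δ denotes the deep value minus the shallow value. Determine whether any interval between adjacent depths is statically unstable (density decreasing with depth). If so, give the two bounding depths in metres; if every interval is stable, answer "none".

57–134 m

Evaluate Δρ/ρ₀ = −αΔT + βΔS across each adjacent pair:
  7–57 m: −αΔT+βΔS = −(1.4 × 10⁻⁴)(-5.0)+(8 × 10⁻⁴)(+0.36) = 9.9 × 10⁻⁴ → stable
  57–134 m: −αΔT+βΔS = −(1.4 × 10⁻⁴)(+5.4)+(8 × 10⁻⁴)(-0.37) = -1.1 × 10⁻³ → UNSTABLE
  134–203 m: −αΔT+βΔS = −(1.4 × 10⁻⁴)(-11.7)+(8 × 10⁻⁴)(+0.61) = 2.1 × 10⁻³ → stable
The 57–134 m interval has Δρ < 0: lighter water underlies denser water.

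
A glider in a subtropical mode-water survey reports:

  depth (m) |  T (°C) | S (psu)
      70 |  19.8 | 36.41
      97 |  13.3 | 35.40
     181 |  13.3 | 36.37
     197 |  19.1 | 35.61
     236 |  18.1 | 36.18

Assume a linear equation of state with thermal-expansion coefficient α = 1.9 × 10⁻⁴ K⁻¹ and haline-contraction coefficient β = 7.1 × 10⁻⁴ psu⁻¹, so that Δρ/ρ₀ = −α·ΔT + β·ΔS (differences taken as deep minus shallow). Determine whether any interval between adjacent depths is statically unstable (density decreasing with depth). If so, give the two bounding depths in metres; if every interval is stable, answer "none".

181–197 m

Evaluate Δρ/ρ₀ = −αΔT + βΔS across each adjacent pair:
  70–97 m: −αΔT+βΔS = −(1.9 × 10⁻⁴)(-6.5)+(7.1 × 10⁻⁴)(-1.01) = 5.2 × 10⁻⁴ → stable
  97–181 m: −αΔT+βΔS = −(1.9 × 10⁻⁴)(+0.0)+(7.1 × 10⁻⁴)(+0.97) = 6.9 × 10⁻⁴ → stable
  181–197 m: −αΔT+βΔS = −(1.9 × 10⁻⁴)(+5.8)+(7.1 × 10⁻⁴)(-0.76) = -1.6 × 10⁻³ → UNSTABLE
  197–236 m: −αΔT+βΔS = −(1.9 × 10⁻⁴)(-1.0)+(7.1 × 10⁻⁴)(+0.57) = 5.9 × 10⁻⁴ → stable
The 181–197 m interval has Δρ < 0: lighter water underlies denser water.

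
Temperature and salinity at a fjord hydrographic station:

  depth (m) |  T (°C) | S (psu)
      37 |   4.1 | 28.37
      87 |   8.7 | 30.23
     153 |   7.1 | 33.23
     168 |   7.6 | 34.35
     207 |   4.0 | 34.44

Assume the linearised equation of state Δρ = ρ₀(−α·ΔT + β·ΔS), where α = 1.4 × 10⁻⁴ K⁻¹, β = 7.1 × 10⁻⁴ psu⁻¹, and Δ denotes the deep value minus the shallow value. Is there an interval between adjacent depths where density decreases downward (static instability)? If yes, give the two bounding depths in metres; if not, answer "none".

none

Evaluate Δρ/ρ₀ = −αΔT + βΔS across each adjacent pair:
  37–87 m: −αΔT+βΔS = −(1.4 × 10⁻⁴)(+4.6)+(7.1 × 10⁻⁴)(+1.86) = 6.8 × 10⁻⁴ → stable
  87–153 m: −αΔT+βΔS = −(1.4 × 10⁻⁴)(-1.6)+(7.1 × 10⁻⁴)(+3.00) = 2.4 × 10⁻³ → stable
  153–168 m: −αΔT+βΔS = −(1.4 × 10⁻⁴)(+0.5)+(7.1 × 10⁻⁴)(+1.12) = 7.3 × 10⁻⁴ → stable
  168–207 m: −αΔT+βΔS = −(1.4 × 10⁻⁴)(-3.6)+(7.1 × 10⁻⁴)(+0.09) = 5.7 × 10⁻⁴ → stable
Every interval has Δρ > 0: the column is stably stratified throughout.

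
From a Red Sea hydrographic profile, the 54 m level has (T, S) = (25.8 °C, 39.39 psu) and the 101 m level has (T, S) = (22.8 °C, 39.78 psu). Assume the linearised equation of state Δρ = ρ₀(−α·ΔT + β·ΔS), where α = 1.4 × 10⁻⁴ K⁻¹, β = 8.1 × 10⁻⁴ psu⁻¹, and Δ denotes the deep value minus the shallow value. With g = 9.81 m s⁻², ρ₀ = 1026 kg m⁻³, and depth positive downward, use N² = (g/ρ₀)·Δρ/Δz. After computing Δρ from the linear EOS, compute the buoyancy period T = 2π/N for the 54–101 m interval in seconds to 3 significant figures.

507 s

ΔT = -3.0 K, ΔS = +0.39 psu (deep − shallow).
Δρ/ρ₀ = −αΔT + βΔS = 4.20 × 10⁻⁴ + 3.159 × 10⁻⁴ = 7.359 × 10⁻⁴, so Δρ ≈ 0.7550 kg m⁻³.
N² = (g/ρ₀)·Δρ/Δz = g·(Δρ/ρ₀)/Δz = 9.81 × 7.359 × 10⁻⁴ / 47 = 1.5360 × 10⁻⁴ s⁻².
N = √(1.5360 × 10⁻⁴) = 0.012394 rad s⁻¹ → T = 2π/N = 506.95 s ≈ 507 s.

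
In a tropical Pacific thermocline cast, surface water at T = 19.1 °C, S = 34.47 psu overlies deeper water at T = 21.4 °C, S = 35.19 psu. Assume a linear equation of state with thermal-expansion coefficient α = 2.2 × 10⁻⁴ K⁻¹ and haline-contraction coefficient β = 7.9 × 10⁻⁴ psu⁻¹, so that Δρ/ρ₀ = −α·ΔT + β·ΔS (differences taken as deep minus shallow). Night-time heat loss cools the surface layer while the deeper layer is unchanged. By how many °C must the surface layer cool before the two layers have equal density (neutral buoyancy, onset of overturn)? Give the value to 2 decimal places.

0.29 °C

Neutral buoyancy requires Δρ = 0, i.e. −α(T_deep − T_surf′) + β(S_deep − S_surf) = 0.
T_surf′ = T_deep − (β/α)·ΔS = 21.4 − (7.9 × 10⁻⁴/2.2 × 10⁻⁴)·(+0.72) = 18.8145 °C.
Cooling required: 19.1 − (18.8145) = 0.2855 °C.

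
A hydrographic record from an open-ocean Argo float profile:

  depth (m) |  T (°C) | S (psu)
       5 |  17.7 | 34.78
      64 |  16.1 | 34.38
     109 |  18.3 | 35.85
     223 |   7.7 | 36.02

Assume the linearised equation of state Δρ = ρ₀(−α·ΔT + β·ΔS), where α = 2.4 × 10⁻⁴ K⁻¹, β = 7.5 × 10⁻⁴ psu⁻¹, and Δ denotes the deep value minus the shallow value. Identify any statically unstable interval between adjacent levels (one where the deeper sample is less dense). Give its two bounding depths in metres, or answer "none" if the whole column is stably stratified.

none

Evaluate Δρ/ρ₀ = −αΔT + βΔS across each adjacent pair:
  5–64 m: −αΔT+βΔS = −(2.4 × 10⁻⁴)(-1.6)+(7.5 × 10⁻⁴)(-0.40) = 8.4 × 10⁻⁵ → stable
  64–109 m: −αΔT+βΔS = −(2.4 × 10⁻⁴)(+2.2)+(7.5 × 10⁻⁴)(+1.47) = 5.7 × 10⁻⁴ → stable
  109–223 m: −αΔT+βΔS = −(2.4 × 10⁻⁴)(-10.6)+(7.5 × 10⁻⁴)(+0.17) = 2.7 × 10⁻³ → stable
Every interval has Δρ > 0: the column is stably stratified throughout.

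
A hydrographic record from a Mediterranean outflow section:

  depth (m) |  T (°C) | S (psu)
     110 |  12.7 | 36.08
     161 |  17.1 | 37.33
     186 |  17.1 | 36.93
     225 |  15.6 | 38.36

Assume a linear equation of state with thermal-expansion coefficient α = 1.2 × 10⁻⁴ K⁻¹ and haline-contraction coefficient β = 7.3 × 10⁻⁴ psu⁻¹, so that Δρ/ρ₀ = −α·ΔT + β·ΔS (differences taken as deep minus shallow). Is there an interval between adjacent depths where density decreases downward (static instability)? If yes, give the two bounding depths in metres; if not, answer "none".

161–186 m

Evaluate Δρ/ρ₀ = −αΔT + βΔS across each adjacent pair:
  110–161 m: −αΔT+βΔS = −(1.2 × 10⁻⁴)(+4.4)+(7.3 × 10⁻⁴)(+1.25) = 3.8 × 10⁻⁴ → stable
  161–186 m: −αΔT+βΔS = −(1.2 × 10⁻⁴)(+0.0)+(7.3 × 10⁻⁴)(-0.40) = -2.9 × 10⁻⁴ → UNSTABLE
  186–225 m: −αΔT+βΔS = −(1.2 × 10⁻⁴)(-1.5)+(7.3 × 10⁻⁴)(+1.43) = 1.2 × 10⁻³ → stable
The 161–186 m interval has Δρ < 0: lighter water underlies denser water.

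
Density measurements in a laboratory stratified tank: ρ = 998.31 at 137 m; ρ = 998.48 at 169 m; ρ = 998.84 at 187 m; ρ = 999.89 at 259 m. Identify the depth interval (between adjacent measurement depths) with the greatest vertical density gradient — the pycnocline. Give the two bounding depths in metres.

169–187 m

Compute the density gradient over each adjacent pair:
  137–169 m: Δρ/Δz = 0.17/32 = 5.3 × 10⁻³ kg m⁻⁴
  169–187 m: Δρ/Δz = 0.36/18 = 0.020 kg m⁻⁴
  187–259 m: Δρ/Δz = 1.05/72 = 0.015 kg m⁻⁴
The largest gradient is in the 169–187 m interval — the pycnocline.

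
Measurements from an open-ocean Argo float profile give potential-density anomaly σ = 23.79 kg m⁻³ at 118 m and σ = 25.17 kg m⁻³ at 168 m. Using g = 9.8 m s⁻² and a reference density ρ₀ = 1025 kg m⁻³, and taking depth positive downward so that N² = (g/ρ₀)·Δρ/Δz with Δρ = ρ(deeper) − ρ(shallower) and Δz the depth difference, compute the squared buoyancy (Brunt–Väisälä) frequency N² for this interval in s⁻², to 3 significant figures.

Δρ = 1025.17 − 1023.79 = 1.38 kg m⁻³ over Δz = 168 − 118 = 50 m.
N² = (9.8/1025) × (1.38/50) = 2.6388 × 10⁻⁴ s⁻² ≈ 2.64 × 10⁻⁴ s⁻².

2.64 × 10⁻⁴ s⁻²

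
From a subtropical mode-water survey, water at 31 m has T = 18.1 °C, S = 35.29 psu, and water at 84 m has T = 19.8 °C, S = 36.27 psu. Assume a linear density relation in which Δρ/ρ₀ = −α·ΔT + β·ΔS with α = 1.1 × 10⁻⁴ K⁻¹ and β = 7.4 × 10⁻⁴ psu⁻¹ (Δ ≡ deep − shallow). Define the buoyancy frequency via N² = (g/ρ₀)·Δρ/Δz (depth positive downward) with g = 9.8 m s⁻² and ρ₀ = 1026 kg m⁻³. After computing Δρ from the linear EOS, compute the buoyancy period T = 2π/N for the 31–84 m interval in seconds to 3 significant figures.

ΔT = +1.7 K, ΔS = +0.98 psu (deep − shallow).
Δρ/ρ₀ = −αΔT + βΔS = -1.87 × 10⁻⁴ + 7.252 × 10⁻⁴ = 5.382 × 10⁻⁴, so Δρ ≈ 0.5522 kg m⁻³.
N² = (g/ρ₀)·Δρ/Δz = g·(Δρ/ρ₀)/Δz = 9.8 × 5.382 × 10⁻⁴ / 53 = 9.9516 × 10⁻⁵ s⁻².
N = √(9.9516 × 10⁻⁵) = 9.9758 × 10⁻³ rad s⁻¹ → T = 2π/N = 629.84 s ≈ 630 s.

630 s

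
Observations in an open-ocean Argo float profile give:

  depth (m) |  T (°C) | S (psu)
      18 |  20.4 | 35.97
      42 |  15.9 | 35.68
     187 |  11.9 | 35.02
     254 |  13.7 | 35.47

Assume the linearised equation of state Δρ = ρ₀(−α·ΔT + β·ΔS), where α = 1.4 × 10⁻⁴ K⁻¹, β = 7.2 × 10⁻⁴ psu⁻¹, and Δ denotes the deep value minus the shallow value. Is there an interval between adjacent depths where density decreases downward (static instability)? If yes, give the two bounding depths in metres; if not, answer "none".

Evaluate Δρ/ρ₀ = −αΔT + βΔS across each adjacent pair:
  18–42 m: −αΔT+βΔS = −(1.4 × 10⁻⁴)(-4.5)+(7.2 × 10⁻⁴)(-0.29) = 4.2 × 10⁻⁴ → stable
  42–187 m: −αΔT+βΔS = −(1.4 × 10⁻⁴)(-4.0)+(7.2 × 10⁻⁴)(-0.66) = 8.5 × 10⁻⁵ → stable
  187–254 m: −αΔT+βΔS = −(1.4 × 10⁻⁴)(+1.8)+(7.2 × 10⁻⁴)(+0.45) = 7.2 × 10⁻⁵ → stable
Every interval has Δρ > 0: the column is stably stratified throughout.

none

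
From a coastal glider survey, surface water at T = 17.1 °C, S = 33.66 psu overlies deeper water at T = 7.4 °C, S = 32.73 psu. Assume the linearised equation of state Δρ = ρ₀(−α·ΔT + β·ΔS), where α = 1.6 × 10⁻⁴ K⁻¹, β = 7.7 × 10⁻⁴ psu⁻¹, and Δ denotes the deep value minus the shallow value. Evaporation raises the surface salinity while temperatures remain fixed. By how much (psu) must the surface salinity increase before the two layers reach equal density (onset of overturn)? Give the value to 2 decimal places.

1.09 psu

Neutral buoyancy requires −α(T_deep − T_surf) + β(S_deep − S_surf′) = 0.
S_surf′ = S_deep − (α/β)·ΔT = 32.73 − (1.6 × 10⁻⁴/7.7 × 10⁻⁴)·(-9.7) = 34.7456 psu.
Increase required: 34.7456 − 33.66 = 1.0856 psu.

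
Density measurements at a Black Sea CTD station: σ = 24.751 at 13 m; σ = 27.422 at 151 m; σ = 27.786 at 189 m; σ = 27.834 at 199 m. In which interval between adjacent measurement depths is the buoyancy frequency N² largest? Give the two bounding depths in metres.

13–151 m

Compute the density gradient over each adjacent pair:
  13–151 m: Δρ/Δz = 2.671/138 = 0.019 kg m⁻⁴
  151–189 m: Δρ/Δz = 0.364/38 = 9.6 × 10⁻³ kg m⁻⁴
  189–199 m: Δρ/Δz = 0.048/10 = 4.8 × 10⁻³ kg m⁻⁴
The largest gradient is in the 13–151 m interval — the pycnocline.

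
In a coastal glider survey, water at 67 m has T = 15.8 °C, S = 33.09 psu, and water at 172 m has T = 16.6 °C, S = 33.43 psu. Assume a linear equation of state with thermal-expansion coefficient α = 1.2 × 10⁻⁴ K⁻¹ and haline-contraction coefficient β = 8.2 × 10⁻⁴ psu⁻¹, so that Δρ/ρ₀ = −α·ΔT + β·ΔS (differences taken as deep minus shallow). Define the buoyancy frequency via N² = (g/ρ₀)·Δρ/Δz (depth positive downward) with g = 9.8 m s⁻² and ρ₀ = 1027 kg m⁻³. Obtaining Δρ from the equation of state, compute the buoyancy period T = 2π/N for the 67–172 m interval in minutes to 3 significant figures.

ΔT = +0.8 K, ΔS = +0.34 psu (deep − shallow).
Δρ/ρ₀ = −αΔT + βΔS = -9.60 × 10⁻⁵ + 2.788 × 10⁻⁴ = 1.828 × 10⁻⁴, so Δρ ≈ 0.1877 kg m⁻³.
N² = (g/ρ₀)·Δρ/Δz = g·(Δρ/ρ₀)/Δz = 9.8 × 1.828 × 10⁻⁴ / 105 = 1.7061 × 10⁻⁵ s⁻².
N = √(1.7061 × 10⁻⁵) = 4.1305 × 10⁻³ rad s⁻¹ → T = 2π/N = 1.5212 × 10³ s = 25.353 min ≈ 25.4 min.

25.4 min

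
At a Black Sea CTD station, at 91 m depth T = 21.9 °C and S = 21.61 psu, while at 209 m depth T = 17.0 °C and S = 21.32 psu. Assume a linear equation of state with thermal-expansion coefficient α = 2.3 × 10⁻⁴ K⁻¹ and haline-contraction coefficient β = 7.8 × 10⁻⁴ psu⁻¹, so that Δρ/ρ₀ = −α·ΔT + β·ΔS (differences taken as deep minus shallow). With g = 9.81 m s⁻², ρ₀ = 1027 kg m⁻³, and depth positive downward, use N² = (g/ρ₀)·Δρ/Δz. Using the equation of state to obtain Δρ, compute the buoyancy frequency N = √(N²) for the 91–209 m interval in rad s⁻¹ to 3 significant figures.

8.65 × 10⁻³ rad s⁻¹

ΔT = -4.9 K, ΔS = -0.29 psu (deep − shallow).
Δρ/ρ₀ = −αΔT + βΔS = 1.127 × 10⁻³ − 2.262 × 10⁻⁴ = 9.008 × 10⁻⁴, so Δρ ≈ 0.9251 kg m⁻³.
N² = (g/ρ₀)·Δρ/Δz = g·(Δρ/ρ₀)/Δz = 9.81 × 9.008 × 10⁻⁴ / 118 = 7.4889 × 10⁻⁵ s⁻².
N = √(7.4889 × 10⁻⁵) = 8.6538 × 10⁻³ rad s⁻¹ ≈ 8.65 × 10⁻³ rad s⁻¹.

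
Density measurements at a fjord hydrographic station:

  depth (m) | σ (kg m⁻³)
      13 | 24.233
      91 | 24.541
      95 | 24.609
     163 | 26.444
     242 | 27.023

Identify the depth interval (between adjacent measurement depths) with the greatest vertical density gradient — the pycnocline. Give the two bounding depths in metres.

95–163 m

Compute the density gradient over each adjacent pair:
  13–91 m: Δρ/Δz = 0.308/78 = 3.9 × 10⁻³ kg m⁻⁴
  91–95 m: Δρ/Δz = 0.068/4 = 0.017 kg m⁻⁴
  95–163 m: Δρ/Δz = 1.835/68 = 0.027 kg m⁻⁴
  163–242 m: Δρ/Δz = 0.579/79 = 7.3 × 10⁻³ kg m⁻⁴
The largest gradient is in the 95–163 m interval — the pycnocline.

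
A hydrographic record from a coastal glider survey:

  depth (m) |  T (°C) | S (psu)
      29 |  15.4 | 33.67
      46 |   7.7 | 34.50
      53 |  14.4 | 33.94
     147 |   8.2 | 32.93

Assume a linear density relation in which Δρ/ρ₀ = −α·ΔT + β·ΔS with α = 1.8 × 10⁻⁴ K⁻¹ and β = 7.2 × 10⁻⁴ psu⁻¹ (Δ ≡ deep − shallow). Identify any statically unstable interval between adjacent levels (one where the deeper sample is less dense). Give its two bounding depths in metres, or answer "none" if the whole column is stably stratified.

46–53 m

Evaluate Δρ/ρ₀ = −αΔT + βΔS across each adjacent pair:
  29–46 m: −αΔT+βΔS = −(1.8 × 10⁻⁴)(-7.7)+(7.2 × 10⁻⁴)(+0.83) = 2.0 × 10⁻³ → stable
  46–53 m: −αΔT+βΔS = −(1.8 × 10⁻⁴)(+6.7)+(7.2 × 10⁻⁴)(-0.56) = -1.6 × 10⁻³ → UNSTABLE
  53–147 m: −αΔT+βΔS = −(1.8 × 10⁻⁴)(-6.2)+(7.2 × 10⁻⁴)(-1.01) = 3.9 × 10⁻⁴ → stable
The 46–53 m interval has Δρ < 0: lighter water underlies denser water.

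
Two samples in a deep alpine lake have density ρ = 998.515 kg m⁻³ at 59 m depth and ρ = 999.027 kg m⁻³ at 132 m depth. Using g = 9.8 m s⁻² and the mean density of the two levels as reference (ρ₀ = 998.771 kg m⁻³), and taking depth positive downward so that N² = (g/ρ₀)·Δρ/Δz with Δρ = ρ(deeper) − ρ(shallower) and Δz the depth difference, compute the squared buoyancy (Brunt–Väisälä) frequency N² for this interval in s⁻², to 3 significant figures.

6.88 × 10⁻⁵ s⁻²

Δρ = 999.027 − 998.515 = 0.512 kg m⁻³ over Δz = 132 − 59 = 73 m.
N² = (9.8/998.771) × (0.512/73) = 6.8819 × 10⁻⁵ s⁻² ≈ 6.88 × 10⁻⁵ s⁻².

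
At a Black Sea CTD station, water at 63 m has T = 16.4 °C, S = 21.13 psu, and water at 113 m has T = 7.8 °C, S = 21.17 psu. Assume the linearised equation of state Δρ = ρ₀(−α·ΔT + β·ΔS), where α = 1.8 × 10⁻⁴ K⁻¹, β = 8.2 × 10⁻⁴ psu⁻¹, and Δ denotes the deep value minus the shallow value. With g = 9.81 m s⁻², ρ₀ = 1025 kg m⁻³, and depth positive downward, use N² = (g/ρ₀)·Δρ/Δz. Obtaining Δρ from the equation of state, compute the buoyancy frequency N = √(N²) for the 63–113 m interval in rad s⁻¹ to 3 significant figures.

ΔT = -8.6 K, ΔS = +0.04 psu (deep − shallow).
Δρ/ρ₀ = −αΔT + βΔS = 1.548 × 10⁻³ + 3.28 × 10⁻⁵ = 1.5808 × 10⁻³, so Δρ ≈ 1.620 kg m⁻³.
N² = (g/ρ₀)·Δρ/Δz = g·(Δρ/ρ₀)/Δz = 9.81 × 1.5808 × 10⁻³ / 50 = 3.1015 × 10⁻⁴ s⁻².
N = √(3.1015 × 10⁻⁴) = 0.017611 rad s⁻¹ ≈ 0.0176 rad s⁻¹.

0.0176 rad s⁻¹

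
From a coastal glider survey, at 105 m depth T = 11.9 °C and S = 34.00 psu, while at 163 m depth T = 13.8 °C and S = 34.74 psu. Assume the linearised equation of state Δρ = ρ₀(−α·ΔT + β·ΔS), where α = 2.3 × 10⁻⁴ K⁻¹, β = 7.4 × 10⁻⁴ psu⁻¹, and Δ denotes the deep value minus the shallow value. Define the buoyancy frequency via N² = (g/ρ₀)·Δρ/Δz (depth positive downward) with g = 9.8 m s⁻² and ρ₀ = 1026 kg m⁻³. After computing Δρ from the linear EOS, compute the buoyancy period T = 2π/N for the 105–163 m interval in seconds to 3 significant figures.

1.45 × 10³ s

ΔT = +1.9 K, ΔS = +0.74 psu (deep − shallow).
Δρ/ρ₀ = −αΔT + βΔS = -4.37 × 10⁻⁴ + 5.476 × 10⁻⁴ = 1.106 × 10⁻⁴, so Δρ ≈ 0.1135 kg m⁻³.
N² = (g/ρ₀)·Δρ/Δz = g·(Δρ/ρ₀)/Δz = 9.8 × 1.106 × 10⁻⁴ / 58 = 1.8688 × 10⁻⁵ s⁻².
N = √(1.8688 × 10⁻⁵) = 4.3230 × 10⁻³ rad s⁻¹ → T = 2π/N = 1.4534 × 10³ s ≈ 1.45 × 10³ s.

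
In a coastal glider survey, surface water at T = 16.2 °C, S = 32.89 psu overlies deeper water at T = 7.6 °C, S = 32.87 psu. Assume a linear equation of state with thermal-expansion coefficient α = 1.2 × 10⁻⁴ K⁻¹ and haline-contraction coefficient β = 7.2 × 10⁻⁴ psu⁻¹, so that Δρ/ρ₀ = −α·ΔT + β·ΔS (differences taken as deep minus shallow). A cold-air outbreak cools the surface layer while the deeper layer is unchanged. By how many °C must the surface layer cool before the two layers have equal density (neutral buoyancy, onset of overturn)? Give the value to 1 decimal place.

8.5 °C

Neutral buoyancy requires Δρ = 0, i.e. −α(T_deep − T_surf′) + β(S_deep − S_surf) = 0.
T_surf′ = T_deep − (β/α)·ΔS = 7.6 − (7.2 × 10⁻⁴/1.2 × 10⁻⁴)·(-0.02) = 7.720 °C.
Cooling required: 16.2 − (7.720) = 8.480 °C.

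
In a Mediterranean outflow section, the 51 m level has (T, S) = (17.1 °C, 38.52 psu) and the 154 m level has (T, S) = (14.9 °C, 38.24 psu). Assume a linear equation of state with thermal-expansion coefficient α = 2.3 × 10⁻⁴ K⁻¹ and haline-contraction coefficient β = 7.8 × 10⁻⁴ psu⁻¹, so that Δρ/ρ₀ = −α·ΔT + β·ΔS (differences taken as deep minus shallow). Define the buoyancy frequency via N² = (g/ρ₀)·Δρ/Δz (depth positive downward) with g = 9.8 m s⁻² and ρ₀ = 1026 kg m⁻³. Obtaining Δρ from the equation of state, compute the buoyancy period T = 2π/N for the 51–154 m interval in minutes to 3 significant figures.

20.0 min

ΔT = -2.2 K, ΔS = -0.28 psu (deep − shallow).
Δρ/ρ₀ = −αΔT + βΔS = 5.06 × 10⁻⁴ − 2.184 × 10⁻⁴ = 2.876 × 10⁻⁴, so Δρ ≈ 0.2951 kg m⁻³.
N² = (g/ρ₀)·Δρ/Δz = g·(Δρ/ρ₀)/Δz = 9.8 × 2.876 × 10⁻⁴ / 103 = 2.7364 × 10⁻⁵ s⁻².
N = √(2.7364 × 10⁻⁵) = 5.2311 × 10⁻³ rad s⁻¹ → T = 2π/N = 1.2011 × 10³ s = 20.018 min ≈ 20.0 min.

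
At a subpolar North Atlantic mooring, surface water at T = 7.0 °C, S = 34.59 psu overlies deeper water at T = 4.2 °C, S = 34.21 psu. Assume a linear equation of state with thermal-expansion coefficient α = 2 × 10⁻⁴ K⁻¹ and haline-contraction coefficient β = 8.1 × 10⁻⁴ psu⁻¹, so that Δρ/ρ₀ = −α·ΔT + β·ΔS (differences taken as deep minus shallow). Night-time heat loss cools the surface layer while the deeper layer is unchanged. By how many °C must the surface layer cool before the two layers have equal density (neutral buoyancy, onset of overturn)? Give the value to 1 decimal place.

Neutral buoyancy requires Δρ = 0, i.e. −α(T_deep − T_surf′) + β(S_deep − S_surf) = 0.
T_surf′ = T_deep − (β/α)·ΔS = 4.2 − (8.1 × 10⁻⁴/2 × 10⁻⁴)·(-0.38) = 5.739 °C.
Cooling required: 7.0 − (5.739) = 1.261 °C.

1.3 °C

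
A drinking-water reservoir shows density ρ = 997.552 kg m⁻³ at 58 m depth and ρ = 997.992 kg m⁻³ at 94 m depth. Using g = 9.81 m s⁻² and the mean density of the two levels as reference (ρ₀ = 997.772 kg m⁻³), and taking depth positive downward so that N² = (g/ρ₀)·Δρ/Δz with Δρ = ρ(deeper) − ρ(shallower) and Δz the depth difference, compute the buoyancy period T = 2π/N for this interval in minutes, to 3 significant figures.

Δρ = 997.992 − 997.552 = 0.440 kg m⁻³ over Δz = 94 − 58 = 36 m.
N² = (9.81/997.772) × (0.440/36) = 1.2017 × 10⁻⁴ s⁻².
N = √(1.2017 × 10⁻⁴) = 0.010962 rad s⁻¹, so T = 2π/N = 573.18 s = 9.5530 min ≈ 9.55 min.

9.55 min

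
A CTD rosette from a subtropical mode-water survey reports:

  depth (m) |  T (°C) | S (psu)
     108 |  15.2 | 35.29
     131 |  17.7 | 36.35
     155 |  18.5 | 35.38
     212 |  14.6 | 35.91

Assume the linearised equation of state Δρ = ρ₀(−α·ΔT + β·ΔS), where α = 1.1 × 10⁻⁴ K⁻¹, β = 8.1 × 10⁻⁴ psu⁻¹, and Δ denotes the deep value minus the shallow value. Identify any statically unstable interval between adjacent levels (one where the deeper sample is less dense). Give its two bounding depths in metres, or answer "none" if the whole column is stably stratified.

Evaluate Δρ/ρ₀ = −αΔT + βΔS across each adjacent pair:
  108–131 m: −αΔT+βΔS = −(1.1 × 10⁻⁴)(+2.5)+(8.1 × 10⁻⁴)(+1.06) = 5.8 × 10⁻⁴ → stable
  131–155 m: −αΔT+βΔS = −(1.1 × 10⁻⁴)(+0.8)+(8.1 × 10⁻⁴)(-0.97) = -8.7 × 10⁻⁴ → UNSTABLE
  155–212 m: −αΔT+βΔS = −(1.1 × 10⁻⁴)(-3.9)+(8.1 × 10⁻⁴)(+0.53) = 8.6 × 10⁻⁴ → stable
The 131–155 m interval has Δρ < 0: lighter water underlies denser water.

131–155 m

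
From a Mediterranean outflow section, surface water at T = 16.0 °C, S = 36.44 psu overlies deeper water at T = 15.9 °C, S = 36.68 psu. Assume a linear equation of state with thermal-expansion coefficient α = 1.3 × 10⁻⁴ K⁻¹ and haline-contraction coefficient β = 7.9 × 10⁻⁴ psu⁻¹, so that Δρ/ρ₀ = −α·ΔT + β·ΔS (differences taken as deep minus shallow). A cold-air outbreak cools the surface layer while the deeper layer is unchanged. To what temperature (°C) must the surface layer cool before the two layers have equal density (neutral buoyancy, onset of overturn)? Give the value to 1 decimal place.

14.4 °C

Neutral buoyancy requires Δρ = 0, i.e. −α(T_deep − T_surf′) + β(S_deep − S_surf) = 0.
T_surf′ = T_deep − (β/α)·ΔS = 15.9 − (7.9 × 10⁻⁴/1.3 × 10⁻⁴)·(+0.24) = 14.442 °C.
Cooling required: 16.0 − (14.442) = 1.558 °C.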